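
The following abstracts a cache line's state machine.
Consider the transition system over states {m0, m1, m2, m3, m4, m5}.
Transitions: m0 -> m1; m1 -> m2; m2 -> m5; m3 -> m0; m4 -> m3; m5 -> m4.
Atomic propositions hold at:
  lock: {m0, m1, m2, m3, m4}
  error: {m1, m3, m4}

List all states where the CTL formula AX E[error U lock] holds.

E[error U lock]: least fixpoint, start Z0 = Sat(lock) = {m0, m1, m2, m3, m4}, add states in Sat(error) with some successor in Z. Already a fixed point.
Sat(E[error U lock]) = {m0, m1, m2, m3, m4}
Sat(AX E[error U lock]) = {s : every successor in {m0, m1, m2, m3, m4}} = {m0, m1, m3, m4, m5}

{m0, m1, m3, m4, m5}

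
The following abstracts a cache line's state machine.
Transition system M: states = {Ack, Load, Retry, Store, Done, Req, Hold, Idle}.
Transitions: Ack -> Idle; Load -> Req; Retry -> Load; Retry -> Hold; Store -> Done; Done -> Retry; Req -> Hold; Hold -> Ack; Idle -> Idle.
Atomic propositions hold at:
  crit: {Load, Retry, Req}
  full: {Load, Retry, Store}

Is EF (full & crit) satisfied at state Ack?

No

Sat(full & crit) = {Load, Retry}
EF (full & crit): least fixpoint, start Z0 = {Load, Retry}, add states with some successor in Z. Z1 = {Load, Retry, Done}; Z2 = {Load, Retry, Store, Done}; fixed.
Sat(EF (full & crit)) = {Load, Retry, Store, Done}
Ack ∉ Sat(EF (full & crit)) = {Load, Retry, Store, Done}, so the formula does not hold at Ack.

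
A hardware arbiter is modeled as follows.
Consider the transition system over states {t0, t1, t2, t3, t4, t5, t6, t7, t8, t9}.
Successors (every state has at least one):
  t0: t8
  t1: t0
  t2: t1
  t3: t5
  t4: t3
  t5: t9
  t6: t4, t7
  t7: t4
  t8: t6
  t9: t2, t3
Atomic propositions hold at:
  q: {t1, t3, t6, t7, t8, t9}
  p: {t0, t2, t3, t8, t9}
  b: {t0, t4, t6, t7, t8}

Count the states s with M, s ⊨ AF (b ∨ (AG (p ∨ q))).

Sat(p ∨ q) = {t0, t1, t2, t3, t6, t7, t8, t9}
AG (p ∨ q): greatest fixpoint, start Z0 = {t0, t1, t2, t3, t6, t7, t8, t9}, keep only states in Sat with every successor in Z. Z1 = {t0, t1, t2, t8, t9}; Z2 = {t0, t1, t2}; Z3 = {t1, t2}; Z4 = {t2}; Z5 = ∅; fixed.
Sat(AG (p ∨ q)) = ∅
Sat(b ∨ (AG (p ∨ q))) = {t0, t4, t6, t7, t8}
AF (b ∨ (AG (p ∨ q))): least fixpoint, start Z0 = {t0, t4, t6, t7, t8}, add states with every successor in Z. Z1 = {t0, t1, t4, t6, t7, t8}; Z2 = {t0, t1, t2, t4, t6, t7, t8}; fixed.
Sat(AF (b ∨ (AG (p ∨ q)))) = {t0, t1, t2, t4, t6, t7, t8}
|Sat(AF (b ∨ (AG (p ∨ q))))| = |{t0, t1, t2, t4, t6, t7, t8}| = 7.

7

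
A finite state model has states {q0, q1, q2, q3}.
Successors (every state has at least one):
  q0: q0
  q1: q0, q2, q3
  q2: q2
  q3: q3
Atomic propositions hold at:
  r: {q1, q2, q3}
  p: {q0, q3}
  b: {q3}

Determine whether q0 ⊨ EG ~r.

Sat(~r) = {q0}
EG ~r: greatest fixpoint, start Z0 = {q0}, keep only states in Sat with some successor in Z. Already a fixed point.
Sat(EG ~r) = {q0}
q0 ∈ Sat(EG ~r) = {q0}, so the formula holds at q0.

Yes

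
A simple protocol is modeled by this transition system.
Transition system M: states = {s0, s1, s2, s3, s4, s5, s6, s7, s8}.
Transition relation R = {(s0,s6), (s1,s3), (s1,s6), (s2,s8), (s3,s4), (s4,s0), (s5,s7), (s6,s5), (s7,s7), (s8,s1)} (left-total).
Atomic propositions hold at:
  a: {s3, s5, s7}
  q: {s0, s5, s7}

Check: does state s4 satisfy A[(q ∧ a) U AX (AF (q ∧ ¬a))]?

Yes

Sat(q ∧ a) = {s5, s7}
Sat(¬a) = {s0, s1, s2, s4, s6, s8}
Sat(q ∧ ¬a) = {s0}
AF (q ∧ ¬a): least fixpoint, start Z0 = {s0}, add states with every successor in Z. Z1 = {s0, s4}; Z2 = {s0, s3, s4}; fixed.
Sat(AF (q ∧ ¬a)) = {s0, s3, s4}
Sat(AX (AF (q ∧ ¬a))) = {s : every successor in {s0, s3, s4}} = {s3, s4}
A[(q ∧ a) U AX (AF (q ∧ ¬a))]: least fixpoint, start Z0 = Sat(AX (AF (q ∧ ¬a))) = {s3, s4}, add states in Sat(q ∧ a) with every successor in Z. Already a fixed point.
Sat(A[(q ∧ a) U AX (AF (q ∧ ¬a))]) = {s3, s4}
s4 ∈ Sat(A[(q ∧ a) U AX (AF (q ∧ ¬a))]) = {s3, s4}, so the formula holds at s4.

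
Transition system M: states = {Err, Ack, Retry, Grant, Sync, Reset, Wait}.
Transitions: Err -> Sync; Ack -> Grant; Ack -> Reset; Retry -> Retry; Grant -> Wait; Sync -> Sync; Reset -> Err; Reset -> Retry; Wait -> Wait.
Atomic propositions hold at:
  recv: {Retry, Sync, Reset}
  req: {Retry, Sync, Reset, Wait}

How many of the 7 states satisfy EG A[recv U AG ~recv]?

Sat(~recv) = {Err, Ack, Grant, Wait}
AG ~recv: greatest fixpoint, start Z0 = {Err, Ack, Grant, Wait}, keep only states in Sat with every successor in Z. Z1 = {Grant, Wait}; fixed.
Sat(AG ~recv) = {Grant, Wait}
A[recv U AG ~recv]: least fixpoint, start Z0 = Sat(AG ~recv) = {Grant, Wait}, add states in Sat(recv) with every successor in Z. Already a fixed point.
Sat(A[recv U AG ~recv]) = {Grant, Wait}
EG A[recv U AG ~recv]: greatest fixpoint, start Z0 = {Grant, Wait}, keep only states in Sat with some successor in Z. Already a fixed point.
Sat(EG A[recv U AG ~recv]) = {Grant, Wait}
|Sat(EG A[recv U AG ~recv])| = |{Grant, Wait}| = 2.

2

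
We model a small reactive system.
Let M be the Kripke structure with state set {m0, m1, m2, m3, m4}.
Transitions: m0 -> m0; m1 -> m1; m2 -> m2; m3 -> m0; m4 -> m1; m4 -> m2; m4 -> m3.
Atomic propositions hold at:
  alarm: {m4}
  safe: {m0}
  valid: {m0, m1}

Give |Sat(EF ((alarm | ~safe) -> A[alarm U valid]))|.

4

Sat(~safe) = {m1, m2, m3, m4}
Sat(alarm | ~safe) = {m1, m2, m3, m4}
A[alarm U valid]: least fixpoint, start Z0 = Sat(valid) = {m0, m1}, add states in Sat(alarm) with every successor in Z. Already a fixed point.
Sat(A[alarm U valid]) = {m0, m1}
Sat((alarm | ~safe) -> A[alarm U valid]) = {m0, m1}
EF ((alarm | ~safe) -> A[alarm U valid]): least fixpoint, start Z0 = {m0, m1}, add states with some successor in Z. Z1 = {m0, m1, m3, m4}; fixed.
Sat(EF ((alarm | ~safe) -> A[alarm U valid])) = {m0, m1, m3, m4}
|Sat(EF ((alarm | ~safe) -> A[alarm U valid]))| = |{m0, m1, m3, m4}| = 4.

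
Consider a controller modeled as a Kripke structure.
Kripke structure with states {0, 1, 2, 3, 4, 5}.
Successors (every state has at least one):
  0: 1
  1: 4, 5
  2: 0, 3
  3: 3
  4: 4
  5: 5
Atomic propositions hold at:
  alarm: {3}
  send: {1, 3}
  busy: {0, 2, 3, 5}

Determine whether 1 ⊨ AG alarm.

No

AG alarm: greatest fixpoint, start Z0 = {3}, keep only states in Sat with every successor in Z. Already a fixed point.
Sat(AG alarm) = {3}
1 ∉ Sat(AG alarm) = {3}, so the formula does not hold at 1.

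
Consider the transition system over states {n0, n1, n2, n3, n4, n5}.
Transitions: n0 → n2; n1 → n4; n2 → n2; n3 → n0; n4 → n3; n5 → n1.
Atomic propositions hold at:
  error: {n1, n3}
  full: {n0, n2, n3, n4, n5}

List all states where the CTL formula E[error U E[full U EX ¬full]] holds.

Sat(¬full) = {n1}
Sat(EX ¬full) = {s : some successor in {n1}} = {n5}
E[full U EX ¬full]: least fixpoint, start Z0 = Sat(EX ¬full) = {n5}, add states in Sat(full) with some successor in Z. Already a fixed point.
Sat(E[full U EX ¬full]) = {n5}
E[error U E[full U EX ¬full]]: least fixpoint, start Z0 = Sat(E[full U EX ¬full]) = {n5}, add states in Sat(error) with some successor in Z. Already a fixed point.
Sat(E[error U E[full U EX ¬full]]) = {n5}

{n5}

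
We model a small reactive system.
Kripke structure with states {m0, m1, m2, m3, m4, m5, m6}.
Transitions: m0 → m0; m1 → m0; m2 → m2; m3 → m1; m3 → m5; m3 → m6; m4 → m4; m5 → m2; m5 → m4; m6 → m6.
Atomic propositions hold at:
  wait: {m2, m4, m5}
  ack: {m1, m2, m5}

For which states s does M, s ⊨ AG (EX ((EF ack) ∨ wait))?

EF ack: least fixpoint, start Z0 = {m1, m2, m5}, add states with some successor in Z. Z1 = {m1, m2, m3, m5}; fixed.
Sat(EF ack) = {m1, m2, m3, m5}
Sat((EF ack) ∨ wait) = {m1, m2, m3, m4, m5}
Sat(EX ((EF ack) ∨ wait)) = {s : some successor in {m1, m2, m3, m4, m5}} = {m2, m3, m4, m5}
AG (EX ((EF ack) ∨ wait)): greatest fixpoint, start Z0 = {m2, m3, m4, m5}, keep only states in Sat with every successor in Z. Z1 = {m2, m4, m5}; fixed.
Sat(AG (EX ((EF ack) ∨ wait))) = {m2, m4, m5}

{m2, m4, m5}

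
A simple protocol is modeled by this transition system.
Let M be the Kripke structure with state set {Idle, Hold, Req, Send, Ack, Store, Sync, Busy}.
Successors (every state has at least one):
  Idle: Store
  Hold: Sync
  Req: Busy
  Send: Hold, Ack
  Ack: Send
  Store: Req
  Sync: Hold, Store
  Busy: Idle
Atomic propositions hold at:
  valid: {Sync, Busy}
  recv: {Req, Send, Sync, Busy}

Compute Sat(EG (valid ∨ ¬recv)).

Sat(¬recv) = {Idle, Hold, Ack, Store}
Sat(valid ∨ ¬recv) = {Idle, Hold, Ack, Store, Sync, Busy}
EG (valid ∨ ¬recv): greatest fixpoint, start Z0 = {Idle, Hold, Ack, Store, Sync, Busy}, keep only states in Sat with some successor in Z. Z1 = {Idle, Hold, Sync, Busy}; Z2 = {Hold, Sync, Busy}; Z3 = {Hold, Sync}; fixed.
Sat(EG (valid ∨ ¬recv)) = {Hold, Sync}

{Hold, Sync}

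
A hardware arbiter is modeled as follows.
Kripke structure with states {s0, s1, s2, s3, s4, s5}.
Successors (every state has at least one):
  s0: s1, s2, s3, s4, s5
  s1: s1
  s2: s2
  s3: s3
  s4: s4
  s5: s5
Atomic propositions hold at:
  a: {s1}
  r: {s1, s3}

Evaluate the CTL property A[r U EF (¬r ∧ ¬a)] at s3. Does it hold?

No

Sat(¬r) = {s0, s2, s4, s5}
Sat(¬a) = {s0, s2, s3, s4, s5}
Sat(¬r ∧ ¬a) = {s0, s2, s4, s5}
EF (¬r ∧ ¬a): least fixpoint, start Z0 = {s0, s2, s4, s5}, add states with some successor in Z. Already a fixed point.
Sat(EF (¬r ∧ ¬a)) = {s0, s2, s4, s5}
A[r U EF (¬r ∧ ¬a)]: least fixpoint, start Z0 = Sat(EF (¬r ∧ ¬a)) = {s0, s2, s4, s5}, add states in Sat(r) with every successor in Z. Already a fixed point.
Sat(A[r U EF (¬r ∧ ¬a)]) = {s0, s2, s4, s5}
s3 ∉ Sat(A[r U EF (¬r ∧ ¬a)]) = {s0, s2, s4, s5}, so the formula does not hold at s3.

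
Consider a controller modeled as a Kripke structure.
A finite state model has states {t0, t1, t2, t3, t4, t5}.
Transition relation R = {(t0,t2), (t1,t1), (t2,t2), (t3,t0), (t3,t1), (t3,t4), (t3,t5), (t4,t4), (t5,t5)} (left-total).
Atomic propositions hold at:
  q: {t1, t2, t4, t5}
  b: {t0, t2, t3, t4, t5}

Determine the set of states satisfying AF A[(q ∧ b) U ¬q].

Sat(q ∧ b) = {t2, t4, t5}
Sat(¬q) = {t0, t3}
A[(q ∧ b) U ¬q]: least fixpoint, start Z0 = Sat(¬q) = {t0, t3}, add states in Sat(q ∧ b) with every successor in Z. Already a fixed point.
Sat(A[(q ∧ b) U ¬q]) = {t0, t3}
AF A[(q ∧ b) U ¬q]: least fixpoint, start Z0 = {t0, t3}, add states with every successor in Z. Already a fixed point.
Sat(AF A[(q ∧ b) U ¬q]) = {t0, t3}

{t0, t3}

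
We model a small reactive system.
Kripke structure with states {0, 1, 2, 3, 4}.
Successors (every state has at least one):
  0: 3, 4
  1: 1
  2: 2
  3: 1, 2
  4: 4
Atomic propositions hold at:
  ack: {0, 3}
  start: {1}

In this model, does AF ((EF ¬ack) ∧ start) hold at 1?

Yes

Sat(¬ack) = {1, 2, 4}
EF ¬ack: least fixpoint, start Z0 = {1, 2, 4}, add states with some successor in Z. Z1 = {0, 1, 2, 3, 4}; fixed.
Sat(EF ¬ack) = {0, 1, 2, 3, 4}
Sat((EF ¬ack) ∧ start) = {1}
AF ((EF ¬ack) ∧ start): least fixpoint, start Z0 = {1}, add states with every successor in Z. Already a fixed point.
Sat(AF ((EF ¬ack) ∧ start)) = {1}
1 ∈ Sat(AF ((EF ¬ack) ∧ start)) = {1}, so the formula holds at 1.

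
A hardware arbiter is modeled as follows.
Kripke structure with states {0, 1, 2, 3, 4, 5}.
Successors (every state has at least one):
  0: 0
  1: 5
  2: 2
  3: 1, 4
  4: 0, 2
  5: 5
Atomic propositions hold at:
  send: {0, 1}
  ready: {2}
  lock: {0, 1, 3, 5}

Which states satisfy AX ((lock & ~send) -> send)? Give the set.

{0, 2, 3, 4}

Sat(~send) = {2, 3, 4, 5}
Sat(lock & ~send) = {3, 5}
Sat((lock & ~send) -> send) = {0, 1, 2, 4}
Sat(AX ((lock & ~send) -> send)) = {s : every successor in {0, 1, 2, 4}} = {0, 2, 3, 4}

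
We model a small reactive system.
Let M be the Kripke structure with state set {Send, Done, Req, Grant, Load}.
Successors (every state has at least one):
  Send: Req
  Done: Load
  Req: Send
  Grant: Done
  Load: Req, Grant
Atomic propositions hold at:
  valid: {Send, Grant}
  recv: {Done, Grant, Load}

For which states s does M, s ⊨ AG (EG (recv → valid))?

{Send, Req}

Sat(recv → valid) = {Send, Req, Grant}
EG (recv → valid): greatest fixpoint, start Z0 = {Send, Req, Grant}, keep only states in Sat with some successor in Z. Z1 = {Send, Req}; fixed.
Sat(EG (recv → valid)) = {Send, Req}
AG (EG (recv → valid)): greatest fixpoint, start Z0 = {Send, Req}, keep only states in Sat with every successor in Z. Already a fixed point.
Sat(AG (EG (recv → valid))) = {Send, Req}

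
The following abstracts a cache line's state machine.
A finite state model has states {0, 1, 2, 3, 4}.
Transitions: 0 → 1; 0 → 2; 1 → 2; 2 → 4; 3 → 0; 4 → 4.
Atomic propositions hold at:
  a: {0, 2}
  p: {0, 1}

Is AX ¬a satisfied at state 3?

No

Sat(¬a) = {1, 3, 4}
Sat(AX ¬a) = {s : every successor in {1, 3, 4}} = {2, 4}
3 ∉ Sat(AX ¬a) = {2, 4}, so the formula does not hold at 3.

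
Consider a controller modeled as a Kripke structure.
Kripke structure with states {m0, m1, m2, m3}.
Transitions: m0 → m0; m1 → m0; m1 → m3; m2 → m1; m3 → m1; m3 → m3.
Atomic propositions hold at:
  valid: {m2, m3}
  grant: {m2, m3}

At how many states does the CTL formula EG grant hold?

1

EG grant: greatest fixpoint, start Z0 = {m2, m3}, keep only states in Sat with some successor in Z. Z1 = {m3}; fixed.
Sat(EG grant) = {m3}
|Sat(EG grant)| = |{m3}| = 1.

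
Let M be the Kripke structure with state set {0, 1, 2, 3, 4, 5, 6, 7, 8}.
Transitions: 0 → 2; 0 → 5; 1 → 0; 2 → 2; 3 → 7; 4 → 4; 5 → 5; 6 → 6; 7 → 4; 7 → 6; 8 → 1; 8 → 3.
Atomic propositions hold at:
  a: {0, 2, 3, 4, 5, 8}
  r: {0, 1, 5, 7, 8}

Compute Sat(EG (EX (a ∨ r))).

Sat(a ∨ r) = {0, 1, 2, 3, 4, 5, 7, 8}
Sat(EX (a ∨ r)) = {s : some successor in {0, 1, 2, 3, 4, 5, 7, 8}} = {0, 1, 2, 3, 4, 5, 7, 8}
EG (EX (a ∨ r)): greatest fixpoint, start Z0 = {0, 1, 2, 3, 4, 5, 7, 8}, keep only states in Sat with some successor in Z. Already a fixed point.
Sat(EG (EX (a ∨ r))) = {0, 1, 2, 3, 4, 5, 7, 8}

{0, 1, 2, 3, 4, 5, 7, 8}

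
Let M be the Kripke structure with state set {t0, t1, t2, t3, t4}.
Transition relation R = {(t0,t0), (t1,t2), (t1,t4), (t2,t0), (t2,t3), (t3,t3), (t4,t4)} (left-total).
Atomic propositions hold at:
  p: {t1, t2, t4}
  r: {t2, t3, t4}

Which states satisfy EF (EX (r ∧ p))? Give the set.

Sat(r ∧ p) = {t2, t4}
Sat(EX (r ∧ p)) = {s : some successor in {t2, t4}} = {t1, t4}
EF (EX (r ∧ p)): least fixpoint, start Z0 = {t1, t4}, add states with some successor in Z. Already a fixed point.
Sat(EF (EX (r ∧ p))) = {t1, t4}

{t1, t4}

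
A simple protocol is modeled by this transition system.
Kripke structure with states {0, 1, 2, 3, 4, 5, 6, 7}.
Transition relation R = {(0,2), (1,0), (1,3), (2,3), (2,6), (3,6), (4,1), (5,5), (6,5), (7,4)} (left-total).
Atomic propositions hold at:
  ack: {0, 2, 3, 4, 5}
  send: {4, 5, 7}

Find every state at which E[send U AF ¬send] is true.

Sat(¬send) = {0, 1, 2, 3, 6}
AF ¬send: least fixpoint, start Z0 = {0, 1, 2, 3, 6}, add states with every successor in Z. Z1 = {0, 1, 2, 3, 4, 6}; Z2 = {0, 1, 2, 3, 4, 6, 7}; fixed.
Sat(AF ¬send) = {0, 1, 2, 3, 4, 6, 7}
E[send U AF ¬send]: least fixpoint, start Z0 = Sat(AF ¬send) = {0, 1, 2, 3, 4, 6, 7}, add states in Sat(send) with some successor in Z. Already a fixed point.
Sat(E[send U AF ¬send]) = {0, 1, 2, 3, 4, 6, 7}

{0, 1, 2, 3, 4, 6, 7}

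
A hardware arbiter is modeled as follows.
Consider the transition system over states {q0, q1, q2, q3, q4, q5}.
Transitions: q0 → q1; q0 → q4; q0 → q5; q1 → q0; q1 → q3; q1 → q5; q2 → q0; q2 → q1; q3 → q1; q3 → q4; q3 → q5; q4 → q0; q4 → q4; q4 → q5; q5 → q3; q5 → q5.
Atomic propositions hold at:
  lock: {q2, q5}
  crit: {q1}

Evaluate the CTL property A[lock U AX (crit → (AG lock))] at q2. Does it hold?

No

AG lock: greatest fixpoint, start Z0 = {q2, q5}, keep only states in Sat with every successor in Z. Z1 = ∅; fixed.
Sat(AG lock) = ∅
Sat(crit → (AG lock)) = {q0, q2, q3, q4, q5}
Sat(AX (crit → (AG lock))) = {s : every successor in {q0, q2, q3, q4, q5}} = {q1, q4, q5}
A[lock U AX (crit → (AG lock))]: least fixpoint, start Z0 = Sat(AX (crit → (AG lock))) = {q1, q4, q5}, add states in Sat(lock) with every successor in Z. Already a fixed point.
Sat(A[lock U AX (crit → (AG lock))]) = {q1, q4, q5}
q2 ∉ Sat(A[lock U AX (crit → (AG lock))]) = {q1, q4, q5}, so the formula does not hold at q2.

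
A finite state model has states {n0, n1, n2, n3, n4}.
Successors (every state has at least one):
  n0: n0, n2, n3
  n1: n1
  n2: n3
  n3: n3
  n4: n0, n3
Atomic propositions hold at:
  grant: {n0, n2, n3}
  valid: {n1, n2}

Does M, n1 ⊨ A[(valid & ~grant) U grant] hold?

Sat(~grant) = {n1, n4}
Sat(valid & ~grant) = {n1}
A[(valid & ~grant) U grant]: least fixpoint, start Z0 = Sat(grant) = {n0, n2, n3}, add states in Sat(valid & ~grant) with every successor in Z. Already a fixed point.
Sat(A[(valid & ~grant) U grant]) = {n0, n2, n3}
n1 ∉ Sat(A[(valid & ~grant) U grant]) = {n0, n2, n3}, so the formula does not hold at n1.

No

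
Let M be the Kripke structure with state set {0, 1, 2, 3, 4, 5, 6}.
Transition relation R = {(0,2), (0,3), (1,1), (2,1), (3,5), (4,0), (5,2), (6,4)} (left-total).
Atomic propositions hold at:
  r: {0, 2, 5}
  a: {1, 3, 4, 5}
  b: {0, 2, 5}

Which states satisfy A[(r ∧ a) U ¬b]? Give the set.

{1, 3, 4, 6}

Sat(r ∧ a) = {5}
Sat(¬b) = {1, 3, 4, 6}
A[(r ∧ a) U ¬b]: least fixpoint, start Z0 = Sat(¬b) = {1, 3, 4, 6}, add states in Sat(r ∧ a) with every successor in Z. Already a fixed point.
Sat(A[(r ∧ a) U ¬b]) = {1, 3, 4, 6}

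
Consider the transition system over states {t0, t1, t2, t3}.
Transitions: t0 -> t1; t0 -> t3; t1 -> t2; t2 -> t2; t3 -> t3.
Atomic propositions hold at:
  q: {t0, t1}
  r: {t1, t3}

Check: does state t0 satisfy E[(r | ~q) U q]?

Sat(~q) = {t2, t3}
Sat(r | ~q) = {t1, t2, t3}
E[(r | ~q) U q]: least fixpoint, start Z0 = Sat(q) = {t0, t1}, add states in Sat(r | ~q) with some successor in Z. Already a fixed point.
Sat(E[(r | ~q) U q]) = {t0, t1}
t0 ∈ Sat(E[(r | ~q) U q]) = {t0, t1}, so the formula holds at t0.

Yes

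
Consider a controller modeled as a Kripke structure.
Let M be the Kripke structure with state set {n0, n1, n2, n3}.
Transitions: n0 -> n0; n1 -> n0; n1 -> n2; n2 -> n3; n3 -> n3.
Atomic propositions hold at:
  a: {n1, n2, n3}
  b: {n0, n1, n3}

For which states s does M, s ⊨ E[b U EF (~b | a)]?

Sat(~b) = {n2}
Sat(~b | a) = {n1, n2, n3}
EF (~b | a): least fixpoint, start Z0 = {n1, n2, n3}, add states with some successor in Z. Already a fixed point.
Sat(EF (~b | a)) = {n1, n2, n3}
E[b U EF (~b | a)]: least fixpoint, start Z0 = Sat(EF (~b | a)) = {n1, n2, n3}, add states in Sat(b) with some successor in Z. Already a fixed point.
Sat(E[b U EF (~b | a)]) = {n1, n2, n3}

{n1, n2, n3}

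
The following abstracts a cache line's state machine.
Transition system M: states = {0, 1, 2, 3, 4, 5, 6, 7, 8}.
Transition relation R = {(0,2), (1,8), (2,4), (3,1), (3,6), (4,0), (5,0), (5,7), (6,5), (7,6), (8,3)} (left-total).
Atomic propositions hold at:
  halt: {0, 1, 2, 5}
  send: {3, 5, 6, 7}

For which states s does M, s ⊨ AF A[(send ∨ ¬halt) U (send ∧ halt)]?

Sat(¬halt) = {3, 4, 6, 7, 8}
Sat(send ∨ ¬halt) = {3, 4, 5, 6, 7, 8}
Sat(send ∧ halt) = {5}
A[(send ∨ ¬halt) U (send ∧ halt)]: least fixpoint, start Z0 = Sat((send ∧ halt)) = {5}, add states in Sat(send ∨ ¬halt) with every successor in Z. Z1 = {5, 6}; Z2 = {5, 6, 7}; fixed.
Sat(A[(send ∨ ¬halt) U (send ∧ halt)]) = {5, 6, 7}
AF A[(send ∨ ¬halt) U (send ∧ halt)]: least fixpoint, start Z0 = {5, 6, 7}, add states with every successor in Z. Already a fixed point.
Sat(AF A[(send ∨ ¬halt) U (send ∧ halt)]) = {5, 6, 7}

{5, 6, 7}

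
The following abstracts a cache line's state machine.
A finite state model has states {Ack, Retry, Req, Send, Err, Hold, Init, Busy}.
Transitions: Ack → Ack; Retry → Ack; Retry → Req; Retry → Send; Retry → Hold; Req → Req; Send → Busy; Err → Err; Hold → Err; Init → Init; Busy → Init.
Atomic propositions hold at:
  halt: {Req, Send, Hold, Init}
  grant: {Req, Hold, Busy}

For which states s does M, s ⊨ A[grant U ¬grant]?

Sat(¬grant) = {Ack, Retry, Send, Err, Init}
A[grant U ¬grant]: least fixpoint, start Z0 = Sat(¬grant) = {Ack, Retry, Send, Err, Init}, add states in Sat(grant) with every successor in Z. Z1 = {Ack, Retry, Send, Err, Hold, Init, Busy}; fixed.
Sat(A[grant U ¬grant]) = {Ack, Retry, Send, Err, Hold, Init, Busy}

{Ack, Retry, Send, Err, Hold, Init, Busy}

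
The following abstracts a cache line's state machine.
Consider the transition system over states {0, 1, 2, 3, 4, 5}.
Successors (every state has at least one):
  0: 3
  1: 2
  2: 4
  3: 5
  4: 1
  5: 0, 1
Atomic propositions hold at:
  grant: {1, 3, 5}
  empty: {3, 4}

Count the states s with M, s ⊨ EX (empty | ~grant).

Sat(~grant) = {0, 2, 4}
Sat(empty | ~grant) = {0, 2, 3, 4}
Sat(EX (empty | ~grant)) = {s : some successor in {0, 2, 3, 4}} = {0, 1, 2, 5}
|Sat(EX (empty | ~grant))| = |{0, 1, 2, 5}| = 4.

4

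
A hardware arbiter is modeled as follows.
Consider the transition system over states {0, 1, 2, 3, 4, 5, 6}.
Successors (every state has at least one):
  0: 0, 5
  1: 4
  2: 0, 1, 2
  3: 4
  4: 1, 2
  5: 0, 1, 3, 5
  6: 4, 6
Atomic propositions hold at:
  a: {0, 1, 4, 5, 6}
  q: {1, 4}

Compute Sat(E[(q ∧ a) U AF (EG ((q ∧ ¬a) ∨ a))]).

Sat(q ∧ a) = {1, 4}
Sat(¬a) = {2, 3}
Sat(q ∧ ¬a) = ∅
Sat((q ∧ ¬a) ∨ a) = {0, 1, 4, 5, 6}
EG ((q ∧ ¬a) ∨ a): greatest fixpoint, start Z0 = {0, 1, 4, 5, 6}, keep only states in Sat with some successor in Z. Already a fixed point.
Sat(EG ((q ∧ ¬a) ∨ a)) = {0, 1, 4, 5, 6}
AF (EG ((q ∧ ¬a) ∨ a)): least fixpoint, start Z0 = {0, 1, 4, 5, 6}, add states with every successor in Z. Z1 = {0, 1, 3, 4, 5, 6}; fixed.
Sat(AF (EG ((q ∧ ¬a) ∨ a))) = {0, 1, 3, 4, 5, 6}
E[(q ∧ a) U AF (EG ((q ∧ ¬a) ∨ a))]: least fixpoint, start Z0 = Sat(AF (EG ((q ∧ ¬a) ∨ a))) = {0, 1, 3, 4, 5, 6}, add states in Sat(q ∧ a) with some successor in Z. Already a fixed point.
Sat(E[(q ∧ a) U AF (EG ((q ∧ ¬a) ∨ a))]) = {0, 1, 3, 4, 5, 6}

{0, 1, 3, 4, 5, 6}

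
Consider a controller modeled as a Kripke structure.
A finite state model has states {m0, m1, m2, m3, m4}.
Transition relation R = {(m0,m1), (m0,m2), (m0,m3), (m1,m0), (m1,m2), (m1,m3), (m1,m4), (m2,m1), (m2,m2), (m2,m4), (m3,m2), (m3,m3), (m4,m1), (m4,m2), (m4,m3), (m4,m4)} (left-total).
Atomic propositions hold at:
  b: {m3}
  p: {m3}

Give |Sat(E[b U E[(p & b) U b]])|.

Sat(p & b) = {m3}
E[(p & b) U b]: least fixpoint, start Z0 = Sat(b) = {m3}, add states in Sat(p & b) with some successor in Z. Already a fixed point.
Sat(E[(p & b) U b]) = {m3}
E[b U E[(p & b) U b]]: least fixpoint, start Z0 = Sat(E[(p & b) U b]) = {m3}, add states in Sat(b) with some successor in Z. Already a fixed point.
Sat(E[b U E[(p & b) U b]]) = {m3}
|Sat(E[b U E[(p & b) U b]])| = |{m3}| = 1.

1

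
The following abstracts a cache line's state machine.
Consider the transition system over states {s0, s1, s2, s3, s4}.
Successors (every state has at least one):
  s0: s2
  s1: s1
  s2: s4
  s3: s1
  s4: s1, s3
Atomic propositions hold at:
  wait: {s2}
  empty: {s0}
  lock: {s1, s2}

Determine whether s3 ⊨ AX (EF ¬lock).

Sat(¬lock) = {s0, s3, s4}
EF ¬lock: least fixpoint, start Z0 = {s0, s3, s4}, add states with some successor in Z. Z1 = {s0, s2, s3, s4}; fixed.
Sat(EF ¬lock) = {s0, s2, s3, s4}
Sat(AX (EF ¬lock)) = {s : every successor in {s0, s2, s3, s4}} = {s0, s2}
s3 ∉ Sat(AX (EF ¬lock)) = {s0, s2}, so the formula does not hold at s3.

No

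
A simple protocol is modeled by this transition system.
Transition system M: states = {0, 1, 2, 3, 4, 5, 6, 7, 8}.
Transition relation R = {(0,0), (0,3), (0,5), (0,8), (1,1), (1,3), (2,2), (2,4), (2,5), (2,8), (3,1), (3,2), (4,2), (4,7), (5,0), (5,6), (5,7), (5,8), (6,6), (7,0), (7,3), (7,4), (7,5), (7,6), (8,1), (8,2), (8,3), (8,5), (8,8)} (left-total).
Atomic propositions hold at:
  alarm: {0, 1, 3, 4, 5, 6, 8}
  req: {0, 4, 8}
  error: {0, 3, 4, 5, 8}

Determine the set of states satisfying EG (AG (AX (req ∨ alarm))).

Sat(req ∨ alarm) = {0, 1, 3, 4, 5, 6, 8}
Sat(AX (req ∨ alarm)) = {s : every successor in {0, 1, 3, 4, 5, 6, 8}} = {0, 1, 6, 7}
AG (AX (req ∨ alarm)): greatest fixpoint, start Z0 = {0, 1, 6, 7}, keep only states in Sat with every successor in Z. Z1 = {6}; fixed.
Sat(AG (AX (req ∨ alarm))) = {6}
EG (AG (AX (req ∨ alarm))): greatest fixpoint, start Z0 = {6}, keep only states in Sat with some successor in Z. Already a fixed point.
Sat(EG (AG (AX (req ∨ alarm)))) = {6}

{6}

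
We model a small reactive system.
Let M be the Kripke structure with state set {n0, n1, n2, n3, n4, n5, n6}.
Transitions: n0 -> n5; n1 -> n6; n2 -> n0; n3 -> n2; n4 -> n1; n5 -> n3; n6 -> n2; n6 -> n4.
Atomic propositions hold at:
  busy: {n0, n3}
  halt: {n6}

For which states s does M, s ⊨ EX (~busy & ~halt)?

{n0, n3, n4, n6}

Sat(~busy) = {n1, n2, n4, n5, n6}
Sat(~halt) = {n0, n1, n2, n3, n4, n5}
Sat(~busy & ~halt) = {n1, n2, n4, n5}
Sat(EX (~busy & ~halt)) = {s : some successor in {n1, n2, n4, n5}} = {n0, n3, n4, n6}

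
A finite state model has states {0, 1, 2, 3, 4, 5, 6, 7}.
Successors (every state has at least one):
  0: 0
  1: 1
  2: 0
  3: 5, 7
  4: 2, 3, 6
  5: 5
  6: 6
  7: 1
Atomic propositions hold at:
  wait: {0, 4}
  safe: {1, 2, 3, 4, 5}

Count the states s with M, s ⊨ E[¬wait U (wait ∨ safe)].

7

Sat(¬wait) = {1, 2, 3, 5, 6, 7}
Sat(wait ∨ safe) = {0, 1, 2, 3, 4, 5}
E[¬wait U (wait ∨ safe)]: least fixpoint, start Z0 = Sat((wait ∨ safe)) = {0, 1, 2, 3, 4, 5}, add states in Sat(¬wait) with some successor in Z. Z1 = {0, 1, 2, 3, 4, 5, 7}; fixed.
Sat(E[¬wait U (wait ∨ safe)]) = {0, 1, 2, 3, 4, 5, 7}
|Sat(E[¬wait U (wait ∨ safe)])| = |{0, 1, 2, 3, 4, 5, 7}| = 7.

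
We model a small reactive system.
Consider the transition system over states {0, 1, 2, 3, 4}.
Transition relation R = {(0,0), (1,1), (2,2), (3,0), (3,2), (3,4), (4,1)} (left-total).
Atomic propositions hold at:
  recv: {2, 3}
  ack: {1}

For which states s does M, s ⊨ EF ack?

EF ack: least fixpoint, start Z0 = {1}, add states with some successor in Z. Z1 = {1, 4}; Z2 = {1, 3, 4}; fixed.
Sat(EF ack) = {1, 3, 4}

{1, 3, 4}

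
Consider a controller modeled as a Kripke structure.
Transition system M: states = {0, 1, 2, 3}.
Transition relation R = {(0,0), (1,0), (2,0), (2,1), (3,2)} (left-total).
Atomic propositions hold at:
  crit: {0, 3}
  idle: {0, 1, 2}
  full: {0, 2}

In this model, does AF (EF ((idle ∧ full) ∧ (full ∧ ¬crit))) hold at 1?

Sat(idle ∧ full) = {0, 2}
Sat(¬crit) = {1, 2}
Sat(full ∧ ¬crit) = {2}
Sat((idle ∧ full) ∧ (full ∧ ¬crit)) = {2}
EF ((idle ∧ full) ∧ (full ∧ ¬crit)): least fixpoint, start Z0 = {2}, add states with some successor in Z. Z1 = {2, 3}; fixed.
Sat(EF ((idle ∧ full) ∧ (full ∧ ¬crit))) = {2, 3}
AF (EF ((idle ∧ full) ∧ (full ∧ ¬crit))): least fixpoint, start Z0 = {2, 3}, add states with every successor in Z. Already a fixed point.
Sat(AF (EF ((idle ∧ full) ∧ (full ∧ ¬crit)))) = {2, 3}
1 ∉ Sat(AF (EF ((idle ∧ full) ∧ (full ∧ ¬crit)))) = {2, 3}, so the formula does not hold at 1.

No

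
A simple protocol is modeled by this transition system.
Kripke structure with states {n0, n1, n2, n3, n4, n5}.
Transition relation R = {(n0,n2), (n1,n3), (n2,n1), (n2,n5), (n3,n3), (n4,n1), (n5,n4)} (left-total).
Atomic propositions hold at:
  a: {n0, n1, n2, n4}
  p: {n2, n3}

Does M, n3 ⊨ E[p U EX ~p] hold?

No

Sat(~p) = {n0, n1, n4, n5}
Sat(EX ~p) = {s : some successor in {n0, n1, n4, n5}} = {n2, n4, n5}
E[p U EX ~p]: least fixpoint, start Z0 = Sat(EX ~p) = {n2, n4, n5}, add states in Sat(p) with some successor in Z. Already a fixed point.
Sat(E[p U EX ~p]) = {n2, n4, n5}
n3 ∉ Sat(E[p U EX ~p]) = {n2, n4, n5}, so the formula does not hold at n3.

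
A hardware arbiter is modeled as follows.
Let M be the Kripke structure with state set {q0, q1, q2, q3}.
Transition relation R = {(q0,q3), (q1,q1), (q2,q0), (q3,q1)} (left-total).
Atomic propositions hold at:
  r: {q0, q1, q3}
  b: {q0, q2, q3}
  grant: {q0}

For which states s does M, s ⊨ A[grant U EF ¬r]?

{q2}

Sat(¬r) = {q2}
EF ¬r: least fixpoint, start Z0 = {q2}, add states with some successor in Z. Already a fixed point.
Sat(EF ¬r) = {q2}
A[grant U EF ¬r]: least fixpoint, start Z0 = Sat(EF ¬r) = {q2}, add states in Sat(grant) with every successor in Z. Already a fixed point.
Sat(A[grant U EF ¬r]) = {q2}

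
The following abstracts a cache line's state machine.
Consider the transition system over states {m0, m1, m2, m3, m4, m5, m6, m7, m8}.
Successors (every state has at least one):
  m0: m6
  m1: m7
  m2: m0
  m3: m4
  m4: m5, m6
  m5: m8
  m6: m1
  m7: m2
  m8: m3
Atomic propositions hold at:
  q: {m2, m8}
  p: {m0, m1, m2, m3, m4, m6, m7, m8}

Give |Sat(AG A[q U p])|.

5

A[q U p]: least fixpoint, start Z0 = Sat(p) = {m0, m1, m2, m3, m4, m6, m7, m8}, add states in Sat(q) with every successor in Z. Already a fixed point.
Sat(A[q U p]) = {m0, m1, m2, m3, m4, m6, m7, m8}
AG A[q U p]: greatest fixpoint, start Z0 = {m0, m1, m2, m3, m4, m6, m7, m8}, keep only states in Sat with every successor in Z. Z1 = {m0, m1, m2, m3, m6, m7, m8}; Z2 = {m0, m1, m2, m6, m7, m8}; Z3 = {m0, m1, m2, m6, m7}; fixed.
Sat(AG A[q U p]) = {m0, m1, m2, m6, m7}
|Sat(AG A[q U p])| = |{m0, m1, m2, m6, m7}| = 5.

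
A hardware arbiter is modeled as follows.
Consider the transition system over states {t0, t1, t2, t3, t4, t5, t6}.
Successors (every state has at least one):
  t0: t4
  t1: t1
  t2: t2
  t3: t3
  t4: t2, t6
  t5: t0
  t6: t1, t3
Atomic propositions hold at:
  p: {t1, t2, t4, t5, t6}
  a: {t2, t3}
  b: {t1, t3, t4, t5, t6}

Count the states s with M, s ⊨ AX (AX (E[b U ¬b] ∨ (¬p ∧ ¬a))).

2

Sat(¬b) = {t0, t2}
E[b U ¬b]: least fixpoint, start Z0 = Sat(¬b) = {t0, t2}, add states in Sat(b) with some successor in Z. Z1 = {t0, t2, t4, t5}; fixed.
Sat(E[b U ¬b]) = {t0, t2, t4, t5}
Sat(¬p) = {t0, t3}
Sat(¬a) = {t0, t1, t4, t5, t6}
Sat(¬p ∧ ¬a) = {t0}
Sat(E[b U ¬b] ∨ (¬p ∧ ¬a)) = {t0, t2, t4, t5}
Sat(AX (E[b U ¬b] ∨ (¬p ∧ ¬a))) = {s : every successor in {t0, t2, t4, t5}} = {t0, t2, t5}
Sat(AX (AX (E[b U ¬b] ∨ (¬p ∧ ¬a)))) = {s : every successor in {t0, t2, t5}} = {t2, t5}
|Sat(AX (AX (E[b U ¬b] ∨ (¬p ∧ ¬a))))| = |{t2, t5}| = 2.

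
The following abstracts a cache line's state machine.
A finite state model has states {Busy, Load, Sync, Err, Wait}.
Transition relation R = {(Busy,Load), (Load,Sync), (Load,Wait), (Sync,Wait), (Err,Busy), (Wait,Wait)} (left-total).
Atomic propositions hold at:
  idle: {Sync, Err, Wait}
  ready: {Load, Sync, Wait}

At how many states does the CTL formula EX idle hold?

3

Sat(EX idle) = {s : some successor in {Sync, Err, Wait}} = {Load, Sync, Wait}
|Sat(EX idle)| = |{Load, Sync, Wait}| = 3.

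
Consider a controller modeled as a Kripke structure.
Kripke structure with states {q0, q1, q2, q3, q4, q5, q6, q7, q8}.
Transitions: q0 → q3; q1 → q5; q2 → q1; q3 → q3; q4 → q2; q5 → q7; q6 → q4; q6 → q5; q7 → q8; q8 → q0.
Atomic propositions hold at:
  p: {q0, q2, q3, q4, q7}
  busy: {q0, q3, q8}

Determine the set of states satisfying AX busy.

{q0, q3, q7, q8}

Sat(AX busy) = {s : every successor in {q0, q3, q8}} = {q0, q3, q7, q8}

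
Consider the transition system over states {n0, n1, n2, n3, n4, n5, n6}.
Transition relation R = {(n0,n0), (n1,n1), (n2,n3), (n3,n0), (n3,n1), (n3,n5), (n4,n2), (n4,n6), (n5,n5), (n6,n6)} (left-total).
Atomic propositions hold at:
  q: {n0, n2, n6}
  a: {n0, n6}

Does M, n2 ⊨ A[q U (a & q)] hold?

No

Sat(a & q) = {n0, n6}
A[q U (a & q)]: least fixpoint, start Z0 = Sat((a & q)) = {n0, n6}, add states in Sat(q) with every successor in Z. Already a fixed point.
Sat(A[q U (a & q)]) = {n0, n6}
n2 ∉ Sat(A[q U (a & q)]) = {n0, n6}, so the formula does not hold at n2.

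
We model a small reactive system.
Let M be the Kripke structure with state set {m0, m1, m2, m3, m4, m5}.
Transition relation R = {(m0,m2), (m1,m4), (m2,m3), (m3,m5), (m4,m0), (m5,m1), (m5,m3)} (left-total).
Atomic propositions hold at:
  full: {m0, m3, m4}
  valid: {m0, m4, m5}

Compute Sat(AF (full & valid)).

{m0, m1, m4}

Sat(full & valid) = {m0, m4}
AF (full & valid): least fixpoint, start Z0 = {m0, m4}, add states with every successor in Z. Z1 = {m0, m1, m4}; fixed.
Sat(AF (full & valid)) = {m0, m1, m4}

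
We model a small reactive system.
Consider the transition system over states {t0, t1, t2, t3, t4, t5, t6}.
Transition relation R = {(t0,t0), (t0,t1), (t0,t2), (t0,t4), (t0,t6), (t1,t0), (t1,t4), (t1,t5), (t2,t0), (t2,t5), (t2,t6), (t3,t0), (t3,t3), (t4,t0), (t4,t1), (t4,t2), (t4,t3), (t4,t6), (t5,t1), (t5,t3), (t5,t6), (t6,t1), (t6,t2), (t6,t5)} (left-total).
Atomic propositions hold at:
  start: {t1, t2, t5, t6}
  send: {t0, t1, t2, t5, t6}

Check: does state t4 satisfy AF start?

No

AF start: least fixpoint, start Z0 = {t1, t2, t5, t6}, add states with every successor in Z. Already a fixed point.
Sat(AF start) = {t1, t2, t5, t6}
t4 ∉ Sat(AF start) = {t1, t2, t5, t6}, so the formula does not hold at t4.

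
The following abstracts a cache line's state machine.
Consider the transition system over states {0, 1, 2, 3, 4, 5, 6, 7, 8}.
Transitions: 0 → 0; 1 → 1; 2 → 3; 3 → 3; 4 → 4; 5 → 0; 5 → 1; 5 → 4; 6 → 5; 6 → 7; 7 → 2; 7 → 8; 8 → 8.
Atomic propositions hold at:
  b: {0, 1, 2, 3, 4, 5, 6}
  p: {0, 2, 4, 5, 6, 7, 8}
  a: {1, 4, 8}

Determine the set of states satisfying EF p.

{0, 2, 4, 5, 6, 7, 8}

EF p: least fixpoint, start Z0 = {0, 2, 4, 5, 6, 7, 8}, add states with some successor in Z. Already a fixed point.
Sat(EF p) = {0, 2, 4, 5, 6, 7, 8}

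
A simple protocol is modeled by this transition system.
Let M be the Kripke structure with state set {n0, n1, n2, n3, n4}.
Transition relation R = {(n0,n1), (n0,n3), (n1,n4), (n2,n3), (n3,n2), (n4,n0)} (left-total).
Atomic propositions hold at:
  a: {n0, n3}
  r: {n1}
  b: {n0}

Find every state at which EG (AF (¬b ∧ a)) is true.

Sat(¬b) = {n1, n2, n3, n4}
Sat(¬b ∧ a) = {n3}
AF (¬b ∧ a): least fixpoint, start Z0 = {n3}, add states with every successor in Z. Z1 = {n2, n3}; fixed.
Sat(AF (¬b ∧ a)) = {n2, n3}
EG (AF (¬b ∧ a)): greatest fixpoint, start Z0 = {n2, n3}, keep only states in Sat with some successor in Z. Already a fixed point.
Sat(EG (AF (¬b ∧ a))) = {n2, n3}

{n2, n3}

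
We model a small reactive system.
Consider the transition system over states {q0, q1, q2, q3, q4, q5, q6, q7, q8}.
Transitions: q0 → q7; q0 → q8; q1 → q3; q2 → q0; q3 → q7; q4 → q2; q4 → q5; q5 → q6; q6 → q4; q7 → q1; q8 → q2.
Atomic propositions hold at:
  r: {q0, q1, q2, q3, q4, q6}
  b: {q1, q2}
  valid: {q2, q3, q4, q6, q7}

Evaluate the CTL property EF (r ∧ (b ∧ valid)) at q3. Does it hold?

Sat(b ∧ valid) = {q2}
Sat(r ∧ (b ∧ valid)) = {q2}
EF (r ∧ (b ∧ valid)): least fixpoint, start Z0 = {q2}, add states with some successor in Z. Z1 = {q2, q4, q8}; Z2 = {q0, q2, q4, q6, q8}; Z3 = {q0, q2, q4, q5, q6, q8}; fixed.
Sat(EF (r ∧ (b ∧ valid))) = {q0, q2, q4, q5, q6, q8}
q3 ∉ Sat(EF (r ∧ (b ∧ valid))) = {q0, q2, q4, q5, q6, q8}, so the formula does not hold at q3.

No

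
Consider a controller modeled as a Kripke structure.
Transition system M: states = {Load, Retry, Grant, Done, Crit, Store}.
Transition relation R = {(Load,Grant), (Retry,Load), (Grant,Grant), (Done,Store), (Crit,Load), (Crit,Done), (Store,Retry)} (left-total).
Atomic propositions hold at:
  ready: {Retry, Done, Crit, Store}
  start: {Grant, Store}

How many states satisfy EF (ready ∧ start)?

Sat(ready ∧ start) = {Store}
EF (ready ∧ start): least fixpoint, start Z0 = {Store}, add states with some successor in Z. Z1 = {Done, Store}; Z2 = {Done, Crit, Store}; fixed.
Sat(EF (ready ∧ start)) = {Done, Crit, Store}
|Sat(EF (ready ∧ start))| = |{Done, Crit, Store}| = 3.

3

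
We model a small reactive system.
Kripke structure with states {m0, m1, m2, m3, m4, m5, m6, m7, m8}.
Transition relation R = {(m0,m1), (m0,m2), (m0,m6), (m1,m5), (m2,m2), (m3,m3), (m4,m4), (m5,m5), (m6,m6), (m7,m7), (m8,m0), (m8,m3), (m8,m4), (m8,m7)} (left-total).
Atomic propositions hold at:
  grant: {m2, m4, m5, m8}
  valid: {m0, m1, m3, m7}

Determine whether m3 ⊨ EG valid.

EG valid: greatest fixpoint, start Z0 = {m0, m1, m3, m7}, keep only states in Sat with some successor in Z. Z1 = {m0, m3, m7}; Z2 = {m3, m7}; fixed.
Sat(EG valid) = {m3, m7}
m3 ∈ Sat(EG valid) = {m3, m7}, so the formula holds at m3.

Yes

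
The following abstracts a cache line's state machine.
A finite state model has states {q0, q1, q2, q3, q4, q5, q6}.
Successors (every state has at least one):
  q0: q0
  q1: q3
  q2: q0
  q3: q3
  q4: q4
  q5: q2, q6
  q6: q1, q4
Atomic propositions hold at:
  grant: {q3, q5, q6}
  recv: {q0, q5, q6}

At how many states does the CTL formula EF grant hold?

EF grant: least fixpoint, start Z0 = {q3, q5, q6}, add states with some successor in Z. Z1 = {q1, q3, q5, q6}; fixed.
Sat(EF grant) = {q1, q3, q5, q6}
|Sat(EF grant)| = |{q1, q3, q5, q6}| = 4.

4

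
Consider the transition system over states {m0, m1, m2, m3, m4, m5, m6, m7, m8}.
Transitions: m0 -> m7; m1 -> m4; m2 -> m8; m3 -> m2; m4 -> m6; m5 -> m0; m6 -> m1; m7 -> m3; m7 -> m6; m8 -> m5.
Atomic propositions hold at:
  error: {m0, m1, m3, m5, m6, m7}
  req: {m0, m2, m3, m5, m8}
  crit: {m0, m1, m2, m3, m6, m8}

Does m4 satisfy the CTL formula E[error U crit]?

E[error U crit]: least fixpoint, start Z0 = Sat(crit) = {m0, m1, m2, m3, m6, m8}, add states in Sat(error) with some successor in Z. Z1 = {m0, m1, m2, m3, m5, m6, m7, m8}; fixed.
Sat(E[error U crit]) = {m0, m1, m2, m3, m5, m6, m7, m8}
m4 ∉ Sat(E[error U crit]) = {m0, m1, m2, m3, m5, m6, m7, m8}, so the formula does not hold at m4.

No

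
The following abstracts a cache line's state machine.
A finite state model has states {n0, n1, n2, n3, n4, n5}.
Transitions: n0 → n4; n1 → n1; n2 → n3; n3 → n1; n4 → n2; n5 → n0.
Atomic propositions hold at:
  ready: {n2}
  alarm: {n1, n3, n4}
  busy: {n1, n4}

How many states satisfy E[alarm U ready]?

2

E[alarm U ready]: least fixpoint, start Z0 = Sat(ready) = {n2}, add states in Sat(alarm) with some successor in Z. Z1 = {n2, n4}; fixed.
Sat(E[alarm U ready]) = {n2, n4}
|Sat(E[alarm U ready])| = |{n2, n4}| = 2.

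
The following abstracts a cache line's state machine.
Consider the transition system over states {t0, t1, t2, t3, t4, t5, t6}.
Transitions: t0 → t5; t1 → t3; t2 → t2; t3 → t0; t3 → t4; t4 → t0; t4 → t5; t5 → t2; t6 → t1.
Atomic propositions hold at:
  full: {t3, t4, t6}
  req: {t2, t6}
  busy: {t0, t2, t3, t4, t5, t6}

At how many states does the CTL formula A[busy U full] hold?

A[busy U full]: least fixpoint, start Z0 = Sat(full) = {t3, t4, t6}, add states in Sat(busy) with every successor in Z. Already a fixed point.
Sat(A[busy U full]) = {t3, t4, t6}
|Sat(A[busy U full])| = |{t3, t4, t6}| = 3.

3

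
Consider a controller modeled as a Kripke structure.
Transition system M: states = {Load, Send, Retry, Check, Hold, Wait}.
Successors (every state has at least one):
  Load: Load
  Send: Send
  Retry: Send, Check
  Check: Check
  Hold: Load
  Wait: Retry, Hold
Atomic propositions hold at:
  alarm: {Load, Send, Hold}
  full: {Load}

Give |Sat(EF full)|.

3

EF full: least fixpoint, start Z0 = {Load}, add states with some successor in Z. Z1 = {Load, Hold}; Z2 = {Load, Hold, Wait}; fixed.
Sat(EF full) = {Load, Hold, Wait}
|Sat(EF full)| = |{Load, Hold, Wait}| = 3.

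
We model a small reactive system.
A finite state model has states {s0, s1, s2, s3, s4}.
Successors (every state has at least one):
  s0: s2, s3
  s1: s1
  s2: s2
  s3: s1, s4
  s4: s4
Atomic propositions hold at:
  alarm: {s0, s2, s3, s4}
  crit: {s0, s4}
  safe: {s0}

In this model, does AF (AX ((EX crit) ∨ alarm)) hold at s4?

Yes

Sat(EX crit) = {s : some successor in {s0, s4}} = {s3, s4}
Sat((EX crit) ∨ alarm) = {s0, s2, s3, s4}
Sat(AX ((EX crit) ∨ alarm)) = {s : every successor in {s0, s2, s3, s4}} = {s0, s2, s4}
AF (AX ((EX crit) ∨ alarm)): least fixpoint, start Z0 = {s0, s2, s4}, add states with every successor in Z. Already a fixed point.
Sat(AF (AX ((EX crit) ∨ alarm))) = {s0, s2, s4}
s4 ∈ Sat(AF (AX ((EX crit) ∨ alarm))) = {s0, s2, s4}, so the formula holds at s4.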